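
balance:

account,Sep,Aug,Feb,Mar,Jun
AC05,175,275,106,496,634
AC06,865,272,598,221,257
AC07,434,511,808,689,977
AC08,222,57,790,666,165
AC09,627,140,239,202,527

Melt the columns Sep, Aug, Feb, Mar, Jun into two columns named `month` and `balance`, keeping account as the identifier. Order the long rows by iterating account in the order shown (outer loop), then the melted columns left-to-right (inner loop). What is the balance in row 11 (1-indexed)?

25 rows total (5 × 5). Row 11: index ⌊(11-1)/5⌋ = 2 into account → AC07; (11-1) mod 5 = 0 into the melted columns → Sep.
So row 11 is (AC07, Sep, 434); balance = 434.

434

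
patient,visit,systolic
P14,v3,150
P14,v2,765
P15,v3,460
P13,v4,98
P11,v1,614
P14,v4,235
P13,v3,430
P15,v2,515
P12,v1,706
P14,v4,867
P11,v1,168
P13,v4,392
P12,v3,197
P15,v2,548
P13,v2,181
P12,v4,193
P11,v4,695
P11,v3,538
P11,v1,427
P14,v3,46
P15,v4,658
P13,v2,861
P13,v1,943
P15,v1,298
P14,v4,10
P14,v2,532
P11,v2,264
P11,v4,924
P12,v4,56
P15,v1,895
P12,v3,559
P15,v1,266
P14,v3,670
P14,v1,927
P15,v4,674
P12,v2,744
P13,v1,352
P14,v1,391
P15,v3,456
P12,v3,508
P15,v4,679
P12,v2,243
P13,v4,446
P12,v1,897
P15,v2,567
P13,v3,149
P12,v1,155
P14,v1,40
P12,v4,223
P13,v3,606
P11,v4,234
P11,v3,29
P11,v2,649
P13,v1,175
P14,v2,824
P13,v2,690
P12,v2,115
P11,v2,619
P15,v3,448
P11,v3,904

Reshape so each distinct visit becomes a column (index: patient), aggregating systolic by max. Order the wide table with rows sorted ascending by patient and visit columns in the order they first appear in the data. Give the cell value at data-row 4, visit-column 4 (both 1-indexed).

927

With rows sorted ascending by patient, row 4 is patient=P14. visit columns in first-appearance order: v3, v2, v4, v1; column 4 is v1.
Long rows with patient=P14, visit=v1: max(927, 391, 40) = 927.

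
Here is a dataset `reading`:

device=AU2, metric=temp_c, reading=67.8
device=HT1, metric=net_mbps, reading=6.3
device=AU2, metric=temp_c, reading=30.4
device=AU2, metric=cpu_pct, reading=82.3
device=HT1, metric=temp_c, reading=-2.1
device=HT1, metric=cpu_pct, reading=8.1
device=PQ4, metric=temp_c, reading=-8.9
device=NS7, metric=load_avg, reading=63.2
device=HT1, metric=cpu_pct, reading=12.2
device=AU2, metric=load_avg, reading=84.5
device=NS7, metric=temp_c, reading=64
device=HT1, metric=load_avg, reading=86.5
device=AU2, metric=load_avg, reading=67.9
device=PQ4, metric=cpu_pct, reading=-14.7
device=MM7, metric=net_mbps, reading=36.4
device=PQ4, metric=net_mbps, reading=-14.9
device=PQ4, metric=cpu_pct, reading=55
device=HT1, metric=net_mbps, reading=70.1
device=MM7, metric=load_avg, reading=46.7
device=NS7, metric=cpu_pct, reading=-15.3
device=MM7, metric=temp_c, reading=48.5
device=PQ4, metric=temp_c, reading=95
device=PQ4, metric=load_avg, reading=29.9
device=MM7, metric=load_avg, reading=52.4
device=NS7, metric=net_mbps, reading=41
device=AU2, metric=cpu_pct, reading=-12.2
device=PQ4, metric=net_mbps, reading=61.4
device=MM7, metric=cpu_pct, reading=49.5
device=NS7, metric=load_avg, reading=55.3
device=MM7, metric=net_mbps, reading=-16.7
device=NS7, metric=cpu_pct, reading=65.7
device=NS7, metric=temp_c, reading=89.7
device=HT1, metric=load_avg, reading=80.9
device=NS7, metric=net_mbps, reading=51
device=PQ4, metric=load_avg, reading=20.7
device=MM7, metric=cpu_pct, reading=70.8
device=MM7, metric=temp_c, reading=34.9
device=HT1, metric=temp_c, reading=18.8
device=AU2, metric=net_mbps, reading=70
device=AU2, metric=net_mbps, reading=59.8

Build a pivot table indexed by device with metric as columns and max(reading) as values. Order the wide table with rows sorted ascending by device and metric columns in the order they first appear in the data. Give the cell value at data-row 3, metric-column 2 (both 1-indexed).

With rows sorted ascending by device, row 3 is device=MM7. metric columns in first-appearance order: temp_c, net_mbps, cpu_pct, load_avg; column 2 is net_mbps.
Long rows with device=MM7, metric=net_mbps: max(36.4, -16.7) = 36.4.

36.4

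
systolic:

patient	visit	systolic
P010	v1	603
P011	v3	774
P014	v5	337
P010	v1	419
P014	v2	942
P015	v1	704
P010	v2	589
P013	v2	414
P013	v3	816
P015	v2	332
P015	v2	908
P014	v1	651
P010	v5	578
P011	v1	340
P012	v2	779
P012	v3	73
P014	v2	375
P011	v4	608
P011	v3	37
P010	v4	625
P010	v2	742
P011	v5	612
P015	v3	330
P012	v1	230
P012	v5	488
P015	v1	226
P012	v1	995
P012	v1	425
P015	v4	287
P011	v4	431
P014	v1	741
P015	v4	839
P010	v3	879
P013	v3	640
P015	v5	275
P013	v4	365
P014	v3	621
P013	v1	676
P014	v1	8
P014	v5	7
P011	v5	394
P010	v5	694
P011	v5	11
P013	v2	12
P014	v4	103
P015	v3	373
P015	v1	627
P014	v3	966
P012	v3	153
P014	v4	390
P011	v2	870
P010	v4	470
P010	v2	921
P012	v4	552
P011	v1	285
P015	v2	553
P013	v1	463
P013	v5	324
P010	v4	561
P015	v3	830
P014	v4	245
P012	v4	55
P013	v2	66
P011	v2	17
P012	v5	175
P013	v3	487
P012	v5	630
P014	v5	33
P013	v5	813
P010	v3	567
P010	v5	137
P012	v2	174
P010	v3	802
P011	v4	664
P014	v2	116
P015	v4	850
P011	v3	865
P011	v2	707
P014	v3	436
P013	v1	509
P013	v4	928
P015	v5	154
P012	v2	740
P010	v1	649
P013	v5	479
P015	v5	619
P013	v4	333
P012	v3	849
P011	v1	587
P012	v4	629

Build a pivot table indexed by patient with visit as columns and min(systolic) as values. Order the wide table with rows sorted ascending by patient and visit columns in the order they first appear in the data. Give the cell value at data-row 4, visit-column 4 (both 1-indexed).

12

With rows sorted ascending by patient, row 4 is patient=P013. visit columns in first-appearance order: v1, v3, v5, v2, v4; column 4 is v2.
Long rows with patient=P013, visit=v2: min(414, 12, 66) = 12.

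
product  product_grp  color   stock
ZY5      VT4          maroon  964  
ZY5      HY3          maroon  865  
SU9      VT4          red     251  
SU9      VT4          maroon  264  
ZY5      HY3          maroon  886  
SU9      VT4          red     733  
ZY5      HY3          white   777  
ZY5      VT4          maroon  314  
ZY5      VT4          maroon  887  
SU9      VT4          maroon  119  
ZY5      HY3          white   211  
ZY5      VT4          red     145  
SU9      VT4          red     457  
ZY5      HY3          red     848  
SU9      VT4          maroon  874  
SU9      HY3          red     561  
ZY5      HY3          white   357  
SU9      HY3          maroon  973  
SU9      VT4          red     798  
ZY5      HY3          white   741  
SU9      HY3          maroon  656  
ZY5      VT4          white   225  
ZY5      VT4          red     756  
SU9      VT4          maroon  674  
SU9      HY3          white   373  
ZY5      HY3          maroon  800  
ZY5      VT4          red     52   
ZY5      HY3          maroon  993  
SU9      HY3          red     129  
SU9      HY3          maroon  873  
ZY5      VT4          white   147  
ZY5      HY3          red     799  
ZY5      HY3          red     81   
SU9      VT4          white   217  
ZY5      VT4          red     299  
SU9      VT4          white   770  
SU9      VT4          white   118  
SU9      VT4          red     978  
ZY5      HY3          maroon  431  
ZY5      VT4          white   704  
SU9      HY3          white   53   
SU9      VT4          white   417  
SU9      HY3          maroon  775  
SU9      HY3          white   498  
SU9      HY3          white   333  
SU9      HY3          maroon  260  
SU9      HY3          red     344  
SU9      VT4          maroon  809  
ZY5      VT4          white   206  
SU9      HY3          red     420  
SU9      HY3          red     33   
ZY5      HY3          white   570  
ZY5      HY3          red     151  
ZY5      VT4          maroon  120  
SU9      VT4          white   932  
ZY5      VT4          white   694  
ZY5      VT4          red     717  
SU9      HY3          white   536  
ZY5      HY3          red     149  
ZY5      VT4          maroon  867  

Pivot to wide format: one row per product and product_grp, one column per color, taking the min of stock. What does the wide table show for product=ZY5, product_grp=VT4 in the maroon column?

120

Rows with product=ZY5, product_grp=VT4 and color=maroon: stock values are 964, 314, 887, 120, 867.
min(964, 314, 887, 120, 867) = 120.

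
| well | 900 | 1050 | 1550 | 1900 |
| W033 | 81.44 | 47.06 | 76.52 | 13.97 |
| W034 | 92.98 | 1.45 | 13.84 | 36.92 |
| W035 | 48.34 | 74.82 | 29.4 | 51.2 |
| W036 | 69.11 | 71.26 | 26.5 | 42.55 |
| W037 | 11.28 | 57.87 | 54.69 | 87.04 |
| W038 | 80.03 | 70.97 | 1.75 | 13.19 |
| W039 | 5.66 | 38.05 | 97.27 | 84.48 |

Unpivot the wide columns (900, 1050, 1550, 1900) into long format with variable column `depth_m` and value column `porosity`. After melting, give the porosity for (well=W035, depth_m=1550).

29.4

Unpivoting turns each (well, wide-column) pair into one long row.
The wide cell at row W035, column 1550 holds 29.4, so the long row (W035, 1550) has porosity=29.4.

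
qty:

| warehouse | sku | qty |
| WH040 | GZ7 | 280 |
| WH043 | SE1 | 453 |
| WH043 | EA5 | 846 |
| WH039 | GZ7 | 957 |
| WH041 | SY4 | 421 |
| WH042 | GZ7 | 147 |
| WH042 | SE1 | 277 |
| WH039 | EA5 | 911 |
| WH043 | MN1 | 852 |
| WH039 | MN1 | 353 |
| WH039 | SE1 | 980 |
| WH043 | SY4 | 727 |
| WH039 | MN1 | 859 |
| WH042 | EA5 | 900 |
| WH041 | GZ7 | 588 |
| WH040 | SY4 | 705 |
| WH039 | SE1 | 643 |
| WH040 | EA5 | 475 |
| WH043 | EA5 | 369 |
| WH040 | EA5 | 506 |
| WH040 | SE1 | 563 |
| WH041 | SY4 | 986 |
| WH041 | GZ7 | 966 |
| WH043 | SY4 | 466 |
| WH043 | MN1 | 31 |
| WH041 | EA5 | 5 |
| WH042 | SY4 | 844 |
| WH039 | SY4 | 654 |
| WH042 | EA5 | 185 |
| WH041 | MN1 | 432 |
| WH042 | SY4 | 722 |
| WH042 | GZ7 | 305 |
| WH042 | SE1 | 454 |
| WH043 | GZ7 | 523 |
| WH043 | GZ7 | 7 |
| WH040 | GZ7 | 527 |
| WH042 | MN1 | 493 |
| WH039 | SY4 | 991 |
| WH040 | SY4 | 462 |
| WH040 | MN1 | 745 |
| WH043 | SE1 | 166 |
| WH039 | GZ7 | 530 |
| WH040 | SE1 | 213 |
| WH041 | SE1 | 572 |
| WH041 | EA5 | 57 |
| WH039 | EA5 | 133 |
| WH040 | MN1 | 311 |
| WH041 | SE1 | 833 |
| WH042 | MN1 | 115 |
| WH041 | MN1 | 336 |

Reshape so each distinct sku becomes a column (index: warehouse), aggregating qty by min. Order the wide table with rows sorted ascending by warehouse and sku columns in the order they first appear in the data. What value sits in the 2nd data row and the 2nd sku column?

With rows sorted ascending by warehouse, row 2 is warehouse=WH040. sku columns in first-appearance order: GZ7, SE1, EA5, SY4, MN1; column 2 is SE1.
Long rows with warehouse=WH040, sku=SE1: min(563, 213) = 213.

213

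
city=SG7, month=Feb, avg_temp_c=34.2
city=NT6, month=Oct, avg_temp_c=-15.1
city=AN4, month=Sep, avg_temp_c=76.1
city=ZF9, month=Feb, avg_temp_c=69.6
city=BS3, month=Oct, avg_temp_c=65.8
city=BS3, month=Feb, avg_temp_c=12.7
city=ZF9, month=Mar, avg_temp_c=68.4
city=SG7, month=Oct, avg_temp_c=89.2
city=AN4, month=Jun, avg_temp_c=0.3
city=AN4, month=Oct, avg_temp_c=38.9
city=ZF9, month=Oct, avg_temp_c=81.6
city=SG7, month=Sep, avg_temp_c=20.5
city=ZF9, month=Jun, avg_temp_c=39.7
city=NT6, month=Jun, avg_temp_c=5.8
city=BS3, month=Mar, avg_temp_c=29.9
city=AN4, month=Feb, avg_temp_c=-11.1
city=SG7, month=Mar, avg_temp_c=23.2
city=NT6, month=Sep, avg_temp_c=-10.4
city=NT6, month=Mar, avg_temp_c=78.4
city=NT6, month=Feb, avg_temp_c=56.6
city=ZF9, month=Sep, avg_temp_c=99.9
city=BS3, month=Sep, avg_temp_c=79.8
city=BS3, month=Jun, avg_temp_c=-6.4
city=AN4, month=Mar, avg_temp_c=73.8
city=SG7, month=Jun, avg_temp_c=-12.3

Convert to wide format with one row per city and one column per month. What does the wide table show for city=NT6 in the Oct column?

-15.1

Wide layout: rows indexed by city, columns are the 5 distinct month values (Feb, Oct, Sep, Mar, Jun).
Cell (city=NT6, month=Oct) draws from the long row where city=NT6 and month=Oct, which has avg_temp_c=-15.1.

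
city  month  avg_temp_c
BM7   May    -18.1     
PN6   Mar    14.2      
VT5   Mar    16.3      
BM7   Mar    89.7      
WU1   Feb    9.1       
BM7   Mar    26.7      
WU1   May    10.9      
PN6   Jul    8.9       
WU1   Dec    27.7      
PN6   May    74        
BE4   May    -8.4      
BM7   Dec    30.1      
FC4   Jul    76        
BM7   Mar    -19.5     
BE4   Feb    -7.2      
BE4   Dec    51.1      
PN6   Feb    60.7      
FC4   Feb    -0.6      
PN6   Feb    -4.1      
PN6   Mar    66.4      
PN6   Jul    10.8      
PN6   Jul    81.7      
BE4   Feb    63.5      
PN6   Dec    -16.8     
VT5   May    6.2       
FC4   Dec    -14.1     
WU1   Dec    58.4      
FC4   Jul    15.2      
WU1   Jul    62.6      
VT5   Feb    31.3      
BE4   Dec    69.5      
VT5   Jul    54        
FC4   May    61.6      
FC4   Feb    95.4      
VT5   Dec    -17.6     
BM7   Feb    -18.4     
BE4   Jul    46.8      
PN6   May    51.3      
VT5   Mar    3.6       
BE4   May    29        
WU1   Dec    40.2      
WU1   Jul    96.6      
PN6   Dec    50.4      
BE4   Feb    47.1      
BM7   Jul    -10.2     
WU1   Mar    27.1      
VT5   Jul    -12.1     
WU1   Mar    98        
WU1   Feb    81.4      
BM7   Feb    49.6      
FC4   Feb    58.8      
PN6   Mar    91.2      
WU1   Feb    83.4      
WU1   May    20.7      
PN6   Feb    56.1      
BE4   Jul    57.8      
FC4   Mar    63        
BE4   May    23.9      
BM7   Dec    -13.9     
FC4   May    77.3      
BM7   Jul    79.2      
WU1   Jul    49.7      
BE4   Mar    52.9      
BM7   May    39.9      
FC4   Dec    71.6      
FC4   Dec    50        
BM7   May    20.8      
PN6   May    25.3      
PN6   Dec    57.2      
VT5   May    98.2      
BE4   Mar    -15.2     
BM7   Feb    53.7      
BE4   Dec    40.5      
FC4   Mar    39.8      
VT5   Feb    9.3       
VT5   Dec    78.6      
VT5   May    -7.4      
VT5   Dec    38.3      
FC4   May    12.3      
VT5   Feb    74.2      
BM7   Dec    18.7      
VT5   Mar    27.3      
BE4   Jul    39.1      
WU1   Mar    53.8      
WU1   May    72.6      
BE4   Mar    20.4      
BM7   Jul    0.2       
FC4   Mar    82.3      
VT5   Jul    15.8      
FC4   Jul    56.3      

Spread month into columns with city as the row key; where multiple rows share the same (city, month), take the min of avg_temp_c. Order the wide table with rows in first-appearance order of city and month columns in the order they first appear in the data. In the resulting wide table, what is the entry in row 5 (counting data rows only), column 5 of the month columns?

40.5

With rows in first-appearance order of city, row 5 is city=BE4. month columns in first-appearance order: May, Mar, Feb, Jul, Dec; column 5 is Dec.
Long rows with city=BE4, month=Dec: min(51.1, 69.5, 40.5) = 40.5.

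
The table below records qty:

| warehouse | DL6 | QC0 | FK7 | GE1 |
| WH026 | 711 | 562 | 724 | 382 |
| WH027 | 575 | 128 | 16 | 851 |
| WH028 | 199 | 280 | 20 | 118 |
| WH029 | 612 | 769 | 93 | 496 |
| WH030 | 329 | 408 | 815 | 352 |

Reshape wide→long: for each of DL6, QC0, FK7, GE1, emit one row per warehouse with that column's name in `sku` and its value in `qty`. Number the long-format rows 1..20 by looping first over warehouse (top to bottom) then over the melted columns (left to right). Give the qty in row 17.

20 rows total (5 × 4). Row 17: index ⌊(17-1)/4⌋ = 4 into warehouse → WH030; (17-1) mod 4 = 0 into the melted columns → DL6.
So row 17 is (WH030, DL6, 329); qty = 329.

329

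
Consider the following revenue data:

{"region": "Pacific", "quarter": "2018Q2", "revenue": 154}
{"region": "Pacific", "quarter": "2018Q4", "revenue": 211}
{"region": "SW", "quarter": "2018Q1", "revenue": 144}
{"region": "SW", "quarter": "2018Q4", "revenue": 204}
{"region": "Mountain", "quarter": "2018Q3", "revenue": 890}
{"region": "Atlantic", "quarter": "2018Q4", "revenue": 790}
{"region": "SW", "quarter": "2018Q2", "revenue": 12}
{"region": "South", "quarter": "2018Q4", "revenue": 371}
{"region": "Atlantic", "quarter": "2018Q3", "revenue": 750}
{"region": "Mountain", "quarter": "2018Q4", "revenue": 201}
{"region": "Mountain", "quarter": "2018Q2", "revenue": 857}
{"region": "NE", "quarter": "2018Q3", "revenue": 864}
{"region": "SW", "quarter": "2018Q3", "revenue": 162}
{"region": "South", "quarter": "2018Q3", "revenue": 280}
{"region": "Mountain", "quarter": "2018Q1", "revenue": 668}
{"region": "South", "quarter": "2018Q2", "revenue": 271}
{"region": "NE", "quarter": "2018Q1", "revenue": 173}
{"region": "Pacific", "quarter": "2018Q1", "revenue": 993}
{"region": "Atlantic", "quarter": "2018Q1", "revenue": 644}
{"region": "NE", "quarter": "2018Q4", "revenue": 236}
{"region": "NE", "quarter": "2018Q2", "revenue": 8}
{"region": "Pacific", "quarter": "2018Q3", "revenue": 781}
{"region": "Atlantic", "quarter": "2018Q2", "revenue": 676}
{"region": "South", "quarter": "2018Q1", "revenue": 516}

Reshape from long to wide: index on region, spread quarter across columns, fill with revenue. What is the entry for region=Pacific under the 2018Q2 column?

154

Wide layout: rows indexed by region, columns are the 4 distinct quarter values (2018Q2, 2018Q4, 2018Q1, 2018Q3).
Cell (region=Pacific, quarter=2018Q2) draws from the long row where region=Pacific and quarter=2018Q2, which has revenue=154.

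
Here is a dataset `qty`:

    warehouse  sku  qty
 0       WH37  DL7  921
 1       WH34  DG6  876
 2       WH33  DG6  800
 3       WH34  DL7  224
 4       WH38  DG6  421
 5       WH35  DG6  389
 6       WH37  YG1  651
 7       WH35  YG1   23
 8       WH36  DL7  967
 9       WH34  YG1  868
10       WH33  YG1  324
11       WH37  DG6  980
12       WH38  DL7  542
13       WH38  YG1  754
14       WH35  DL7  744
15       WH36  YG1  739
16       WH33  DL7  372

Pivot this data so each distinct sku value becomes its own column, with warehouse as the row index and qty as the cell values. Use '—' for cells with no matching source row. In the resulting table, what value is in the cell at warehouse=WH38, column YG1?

754

The long row with warehouse=WH38, sku=YG1 has qty=754.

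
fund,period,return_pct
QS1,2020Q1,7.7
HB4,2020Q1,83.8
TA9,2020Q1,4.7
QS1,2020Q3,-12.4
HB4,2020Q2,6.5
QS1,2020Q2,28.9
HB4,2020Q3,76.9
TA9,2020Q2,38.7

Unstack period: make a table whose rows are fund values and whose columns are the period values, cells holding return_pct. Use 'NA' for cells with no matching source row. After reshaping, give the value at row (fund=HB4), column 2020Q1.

The long row with fund=HB4, period=2020Q1 has return_pct=83.8.

83.8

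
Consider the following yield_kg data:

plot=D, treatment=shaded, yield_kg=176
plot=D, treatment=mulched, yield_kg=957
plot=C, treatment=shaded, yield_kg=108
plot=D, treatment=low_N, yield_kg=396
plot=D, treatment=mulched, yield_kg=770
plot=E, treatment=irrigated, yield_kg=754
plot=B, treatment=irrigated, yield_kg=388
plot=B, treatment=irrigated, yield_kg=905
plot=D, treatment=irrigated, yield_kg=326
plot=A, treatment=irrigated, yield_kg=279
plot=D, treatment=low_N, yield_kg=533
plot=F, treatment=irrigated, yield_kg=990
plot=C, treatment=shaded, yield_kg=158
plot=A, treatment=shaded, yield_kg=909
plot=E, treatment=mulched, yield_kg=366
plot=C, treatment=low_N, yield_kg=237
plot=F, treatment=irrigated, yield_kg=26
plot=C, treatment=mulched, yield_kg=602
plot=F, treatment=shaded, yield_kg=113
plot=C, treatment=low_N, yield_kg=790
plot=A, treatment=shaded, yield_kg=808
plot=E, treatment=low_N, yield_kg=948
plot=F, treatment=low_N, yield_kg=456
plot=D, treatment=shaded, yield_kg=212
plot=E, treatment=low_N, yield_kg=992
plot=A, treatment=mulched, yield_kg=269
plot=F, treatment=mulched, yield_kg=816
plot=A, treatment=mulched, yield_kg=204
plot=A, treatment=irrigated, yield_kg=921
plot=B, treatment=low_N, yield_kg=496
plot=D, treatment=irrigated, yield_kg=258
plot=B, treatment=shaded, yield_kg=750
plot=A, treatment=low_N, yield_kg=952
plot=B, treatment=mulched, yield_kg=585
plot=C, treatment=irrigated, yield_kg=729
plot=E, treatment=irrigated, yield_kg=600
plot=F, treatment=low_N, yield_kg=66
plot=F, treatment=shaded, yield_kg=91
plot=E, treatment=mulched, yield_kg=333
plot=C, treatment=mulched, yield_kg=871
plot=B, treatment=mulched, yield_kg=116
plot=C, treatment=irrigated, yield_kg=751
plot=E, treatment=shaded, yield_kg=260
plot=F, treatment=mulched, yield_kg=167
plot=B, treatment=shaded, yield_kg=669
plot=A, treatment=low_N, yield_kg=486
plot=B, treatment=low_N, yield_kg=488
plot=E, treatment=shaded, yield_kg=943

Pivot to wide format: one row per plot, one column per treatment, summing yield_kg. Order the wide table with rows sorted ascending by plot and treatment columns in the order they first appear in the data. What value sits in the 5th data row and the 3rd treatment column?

1940

With rows sorted ascending by plot, row 5 is plot=E. treatment columns in first-appearance order: shaded, mulched, low_N, irrigated; column 3 is low_N.
Long rows with plot=E, treatment=low_N: 948 + 992 = 1940.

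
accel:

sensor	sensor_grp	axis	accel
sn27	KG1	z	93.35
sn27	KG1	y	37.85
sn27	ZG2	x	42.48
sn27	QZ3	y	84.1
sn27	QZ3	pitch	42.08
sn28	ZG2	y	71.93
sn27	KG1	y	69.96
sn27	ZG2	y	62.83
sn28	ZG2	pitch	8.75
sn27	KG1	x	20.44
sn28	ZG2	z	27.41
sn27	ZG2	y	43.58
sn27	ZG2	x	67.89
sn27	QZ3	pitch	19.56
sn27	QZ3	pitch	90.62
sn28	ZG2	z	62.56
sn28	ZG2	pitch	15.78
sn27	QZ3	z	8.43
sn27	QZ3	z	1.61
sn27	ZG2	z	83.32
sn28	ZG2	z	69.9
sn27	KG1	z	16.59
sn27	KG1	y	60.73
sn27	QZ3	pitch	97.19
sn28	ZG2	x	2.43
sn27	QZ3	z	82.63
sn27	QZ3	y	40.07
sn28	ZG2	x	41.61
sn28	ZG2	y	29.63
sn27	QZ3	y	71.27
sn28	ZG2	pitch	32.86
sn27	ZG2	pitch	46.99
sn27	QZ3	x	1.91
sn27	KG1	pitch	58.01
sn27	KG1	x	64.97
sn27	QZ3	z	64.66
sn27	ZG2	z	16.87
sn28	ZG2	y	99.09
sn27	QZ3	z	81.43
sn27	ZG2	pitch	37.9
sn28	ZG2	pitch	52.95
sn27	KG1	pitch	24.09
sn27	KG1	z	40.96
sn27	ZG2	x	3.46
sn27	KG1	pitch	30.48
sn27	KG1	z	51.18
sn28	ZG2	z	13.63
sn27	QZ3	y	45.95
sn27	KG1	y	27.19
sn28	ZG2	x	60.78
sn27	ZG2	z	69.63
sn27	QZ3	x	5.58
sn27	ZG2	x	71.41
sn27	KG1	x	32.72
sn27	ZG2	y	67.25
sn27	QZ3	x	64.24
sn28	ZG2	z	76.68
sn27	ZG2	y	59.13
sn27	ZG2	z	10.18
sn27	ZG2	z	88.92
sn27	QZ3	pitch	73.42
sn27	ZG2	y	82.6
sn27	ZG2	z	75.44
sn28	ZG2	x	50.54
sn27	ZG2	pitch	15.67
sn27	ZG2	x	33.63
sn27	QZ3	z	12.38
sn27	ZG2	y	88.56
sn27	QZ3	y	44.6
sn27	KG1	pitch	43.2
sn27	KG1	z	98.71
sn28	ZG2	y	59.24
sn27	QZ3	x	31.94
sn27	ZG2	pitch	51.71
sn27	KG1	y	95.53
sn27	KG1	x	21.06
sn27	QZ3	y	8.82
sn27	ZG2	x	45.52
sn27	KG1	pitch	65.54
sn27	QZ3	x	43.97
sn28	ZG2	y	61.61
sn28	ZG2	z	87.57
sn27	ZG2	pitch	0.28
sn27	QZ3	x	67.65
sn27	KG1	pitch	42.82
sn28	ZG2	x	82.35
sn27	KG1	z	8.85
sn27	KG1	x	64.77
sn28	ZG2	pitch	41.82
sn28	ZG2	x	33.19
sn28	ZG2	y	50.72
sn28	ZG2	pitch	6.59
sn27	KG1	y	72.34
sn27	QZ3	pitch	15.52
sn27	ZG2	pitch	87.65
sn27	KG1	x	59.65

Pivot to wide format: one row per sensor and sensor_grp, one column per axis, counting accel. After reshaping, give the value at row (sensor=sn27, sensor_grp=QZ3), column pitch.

6

Rows with sensor=sn27, sensor_grp=QZ3 and axis=pitch: accel values are 42.08, 19.56, 90.62, 97.19, 73.42, 15.52.
6 rows match — count = 6.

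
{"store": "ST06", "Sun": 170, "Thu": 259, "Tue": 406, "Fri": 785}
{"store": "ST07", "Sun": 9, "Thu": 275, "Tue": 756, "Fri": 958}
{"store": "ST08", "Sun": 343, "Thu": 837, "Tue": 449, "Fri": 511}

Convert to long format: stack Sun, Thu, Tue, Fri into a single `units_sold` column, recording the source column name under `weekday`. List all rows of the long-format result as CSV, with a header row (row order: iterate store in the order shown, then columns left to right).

store,weekday,units_sold
ST06,Sun,170
ST06,Thu,259
ST06,Tue,406
ST06,Fri,785
ST07,Sun,9
ST07,Thu,275
ST07,Tue,756
ST07,Fri,958
ST08,Sun,343
ST08,Thu,837
ST08,Tue,449
ST08,Fri,511

Each (store, column) pair becomes one row: 3 × 4 = 12 rows.
For example, (ST06, Sun) → units_sold=170.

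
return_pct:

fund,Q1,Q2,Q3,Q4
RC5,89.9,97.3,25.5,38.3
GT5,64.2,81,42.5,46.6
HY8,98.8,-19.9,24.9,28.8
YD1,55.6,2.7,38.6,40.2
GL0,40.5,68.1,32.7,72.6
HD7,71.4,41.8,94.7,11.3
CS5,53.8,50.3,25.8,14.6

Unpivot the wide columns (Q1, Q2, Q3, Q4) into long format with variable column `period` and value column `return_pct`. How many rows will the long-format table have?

7 fund values × 4 melted columns = 28 rows.

28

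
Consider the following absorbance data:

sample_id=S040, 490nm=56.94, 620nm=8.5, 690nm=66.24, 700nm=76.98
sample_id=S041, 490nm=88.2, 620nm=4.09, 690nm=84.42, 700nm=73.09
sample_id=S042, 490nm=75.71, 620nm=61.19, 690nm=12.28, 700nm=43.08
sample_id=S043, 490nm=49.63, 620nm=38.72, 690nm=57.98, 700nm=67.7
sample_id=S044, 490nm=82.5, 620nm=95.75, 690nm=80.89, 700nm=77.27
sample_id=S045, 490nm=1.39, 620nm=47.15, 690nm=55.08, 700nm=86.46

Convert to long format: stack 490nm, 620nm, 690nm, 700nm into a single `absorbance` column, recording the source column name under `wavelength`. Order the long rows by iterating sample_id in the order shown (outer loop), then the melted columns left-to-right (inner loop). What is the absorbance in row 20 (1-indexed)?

24 rows total (6 × 4). Row 20: index ⌊(20-1)/4⌋ = 4 into sample_id → S044; (20-1) mod 4 = 3 into the melted columns → 700nm.
So row 20 is (S044, 700nm, 77.27); absorbance = 77.27.

77.27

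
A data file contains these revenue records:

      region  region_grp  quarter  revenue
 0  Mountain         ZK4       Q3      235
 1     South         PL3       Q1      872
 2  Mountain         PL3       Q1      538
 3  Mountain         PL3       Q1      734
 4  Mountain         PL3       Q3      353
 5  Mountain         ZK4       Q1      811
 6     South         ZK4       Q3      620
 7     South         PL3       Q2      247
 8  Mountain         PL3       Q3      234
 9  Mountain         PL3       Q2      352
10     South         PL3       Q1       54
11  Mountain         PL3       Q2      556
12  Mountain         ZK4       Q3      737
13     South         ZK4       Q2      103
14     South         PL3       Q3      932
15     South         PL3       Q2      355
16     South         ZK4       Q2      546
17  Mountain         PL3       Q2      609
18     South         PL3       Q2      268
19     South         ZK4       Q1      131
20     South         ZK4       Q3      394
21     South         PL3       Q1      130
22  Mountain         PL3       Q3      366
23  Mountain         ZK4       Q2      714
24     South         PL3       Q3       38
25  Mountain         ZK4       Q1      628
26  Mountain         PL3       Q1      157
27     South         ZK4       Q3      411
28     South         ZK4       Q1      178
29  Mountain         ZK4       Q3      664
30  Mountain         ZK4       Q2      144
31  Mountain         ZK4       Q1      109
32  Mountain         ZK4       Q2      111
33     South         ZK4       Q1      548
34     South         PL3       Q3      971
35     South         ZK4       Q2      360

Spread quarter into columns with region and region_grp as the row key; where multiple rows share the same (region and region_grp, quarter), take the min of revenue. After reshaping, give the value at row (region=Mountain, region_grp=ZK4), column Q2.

Rows with region=Mountain, region_grp=ZK4 and quarter=Q2: revenue values are 714, 144, 111.
min(714, 144, 111) = 111.

111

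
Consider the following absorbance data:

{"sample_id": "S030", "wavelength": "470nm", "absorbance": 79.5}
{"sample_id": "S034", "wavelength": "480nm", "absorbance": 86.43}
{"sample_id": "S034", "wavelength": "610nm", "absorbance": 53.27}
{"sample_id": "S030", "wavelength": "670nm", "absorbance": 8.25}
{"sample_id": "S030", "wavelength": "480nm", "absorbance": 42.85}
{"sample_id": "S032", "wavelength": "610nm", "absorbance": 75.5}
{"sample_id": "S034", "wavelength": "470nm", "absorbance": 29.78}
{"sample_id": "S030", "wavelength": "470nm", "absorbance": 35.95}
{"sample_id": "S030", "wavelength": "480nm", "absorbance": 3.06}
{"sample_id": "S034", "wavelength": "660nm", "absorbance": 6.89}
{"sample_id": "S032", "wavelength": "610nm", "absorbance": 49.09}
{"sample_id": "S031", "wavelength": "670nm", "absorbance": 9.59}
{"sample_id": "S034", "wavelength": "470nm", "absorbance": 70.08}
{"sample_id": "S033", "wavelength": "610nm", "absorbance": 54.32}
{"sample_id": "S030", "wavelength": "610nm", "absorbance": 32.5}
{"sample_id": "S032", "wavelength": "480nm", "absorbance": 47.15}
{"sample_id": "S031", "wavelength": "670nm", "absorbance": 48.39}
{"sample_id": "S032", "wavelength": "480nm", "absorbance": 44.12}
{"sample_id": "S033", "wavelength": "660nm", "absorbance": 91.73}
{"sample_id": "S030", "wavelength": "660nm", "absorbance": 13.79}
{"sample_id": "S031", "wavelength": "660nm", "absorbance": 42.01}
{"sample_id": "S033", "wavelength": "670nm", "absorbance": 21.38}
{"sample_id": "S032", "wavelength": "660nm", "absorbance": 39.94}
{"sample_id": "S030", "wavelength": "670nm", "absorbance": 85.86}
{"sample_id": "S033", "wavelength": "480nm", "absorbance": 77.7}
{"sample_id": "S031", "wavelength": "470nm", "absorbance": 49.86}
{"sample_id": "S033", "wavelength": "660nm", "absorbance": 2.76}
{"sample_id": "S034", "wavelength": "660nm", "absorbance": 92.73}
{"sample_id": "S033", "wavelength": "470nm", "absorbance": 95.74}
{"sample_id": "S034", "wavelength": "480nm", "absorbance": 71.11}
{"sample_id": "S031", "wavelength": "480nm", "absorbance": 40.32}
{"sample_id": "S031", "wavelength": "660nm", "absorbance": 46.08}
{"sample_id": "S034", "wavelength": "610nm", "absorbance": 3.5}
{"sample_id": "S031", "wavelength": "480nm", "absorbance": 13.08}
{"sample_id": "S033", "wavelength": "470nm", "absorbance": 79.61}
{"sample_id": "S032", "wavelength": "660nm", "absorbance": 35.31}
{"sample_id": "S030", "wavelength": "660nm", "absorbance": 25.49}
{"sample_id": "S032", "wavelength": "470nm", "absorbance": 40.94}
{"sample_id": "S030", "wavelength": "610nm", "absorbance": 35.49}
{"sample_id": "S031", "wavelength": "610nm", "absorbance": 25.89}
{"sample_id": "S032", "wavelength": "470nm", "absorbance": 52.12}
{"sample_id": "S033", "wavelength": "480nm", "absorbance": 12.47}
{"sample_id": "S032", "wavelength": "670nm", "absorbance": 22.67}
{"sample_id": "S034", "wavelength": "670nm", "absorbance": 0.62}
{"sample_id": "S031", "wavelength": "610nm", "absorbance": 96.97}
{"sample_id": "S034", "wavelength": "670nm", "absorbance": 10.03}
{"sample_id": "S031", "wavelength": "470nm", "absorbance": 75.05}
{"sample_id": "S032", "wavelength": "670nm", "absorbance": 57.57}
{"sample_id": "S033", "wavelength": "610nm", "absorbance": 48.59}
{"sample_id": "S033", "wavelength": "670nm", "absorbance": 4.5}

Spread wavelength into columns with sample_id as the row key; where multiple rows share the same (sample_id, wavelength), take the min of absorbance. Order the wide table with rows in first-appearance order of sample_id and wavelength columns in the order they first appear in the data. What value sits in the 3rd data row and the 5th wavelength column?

With rows in first-appearance order of sample_id, row 3 is sample_id=S032. wavelength columns in first-appearance order: 470nm, 480nm, 610nm, 670nm, 660nm; column 5 is 660nm.
Long rows with sample_id=S032, wavelength=660nm: min(39.94, 35.31) = 35.31.

35.31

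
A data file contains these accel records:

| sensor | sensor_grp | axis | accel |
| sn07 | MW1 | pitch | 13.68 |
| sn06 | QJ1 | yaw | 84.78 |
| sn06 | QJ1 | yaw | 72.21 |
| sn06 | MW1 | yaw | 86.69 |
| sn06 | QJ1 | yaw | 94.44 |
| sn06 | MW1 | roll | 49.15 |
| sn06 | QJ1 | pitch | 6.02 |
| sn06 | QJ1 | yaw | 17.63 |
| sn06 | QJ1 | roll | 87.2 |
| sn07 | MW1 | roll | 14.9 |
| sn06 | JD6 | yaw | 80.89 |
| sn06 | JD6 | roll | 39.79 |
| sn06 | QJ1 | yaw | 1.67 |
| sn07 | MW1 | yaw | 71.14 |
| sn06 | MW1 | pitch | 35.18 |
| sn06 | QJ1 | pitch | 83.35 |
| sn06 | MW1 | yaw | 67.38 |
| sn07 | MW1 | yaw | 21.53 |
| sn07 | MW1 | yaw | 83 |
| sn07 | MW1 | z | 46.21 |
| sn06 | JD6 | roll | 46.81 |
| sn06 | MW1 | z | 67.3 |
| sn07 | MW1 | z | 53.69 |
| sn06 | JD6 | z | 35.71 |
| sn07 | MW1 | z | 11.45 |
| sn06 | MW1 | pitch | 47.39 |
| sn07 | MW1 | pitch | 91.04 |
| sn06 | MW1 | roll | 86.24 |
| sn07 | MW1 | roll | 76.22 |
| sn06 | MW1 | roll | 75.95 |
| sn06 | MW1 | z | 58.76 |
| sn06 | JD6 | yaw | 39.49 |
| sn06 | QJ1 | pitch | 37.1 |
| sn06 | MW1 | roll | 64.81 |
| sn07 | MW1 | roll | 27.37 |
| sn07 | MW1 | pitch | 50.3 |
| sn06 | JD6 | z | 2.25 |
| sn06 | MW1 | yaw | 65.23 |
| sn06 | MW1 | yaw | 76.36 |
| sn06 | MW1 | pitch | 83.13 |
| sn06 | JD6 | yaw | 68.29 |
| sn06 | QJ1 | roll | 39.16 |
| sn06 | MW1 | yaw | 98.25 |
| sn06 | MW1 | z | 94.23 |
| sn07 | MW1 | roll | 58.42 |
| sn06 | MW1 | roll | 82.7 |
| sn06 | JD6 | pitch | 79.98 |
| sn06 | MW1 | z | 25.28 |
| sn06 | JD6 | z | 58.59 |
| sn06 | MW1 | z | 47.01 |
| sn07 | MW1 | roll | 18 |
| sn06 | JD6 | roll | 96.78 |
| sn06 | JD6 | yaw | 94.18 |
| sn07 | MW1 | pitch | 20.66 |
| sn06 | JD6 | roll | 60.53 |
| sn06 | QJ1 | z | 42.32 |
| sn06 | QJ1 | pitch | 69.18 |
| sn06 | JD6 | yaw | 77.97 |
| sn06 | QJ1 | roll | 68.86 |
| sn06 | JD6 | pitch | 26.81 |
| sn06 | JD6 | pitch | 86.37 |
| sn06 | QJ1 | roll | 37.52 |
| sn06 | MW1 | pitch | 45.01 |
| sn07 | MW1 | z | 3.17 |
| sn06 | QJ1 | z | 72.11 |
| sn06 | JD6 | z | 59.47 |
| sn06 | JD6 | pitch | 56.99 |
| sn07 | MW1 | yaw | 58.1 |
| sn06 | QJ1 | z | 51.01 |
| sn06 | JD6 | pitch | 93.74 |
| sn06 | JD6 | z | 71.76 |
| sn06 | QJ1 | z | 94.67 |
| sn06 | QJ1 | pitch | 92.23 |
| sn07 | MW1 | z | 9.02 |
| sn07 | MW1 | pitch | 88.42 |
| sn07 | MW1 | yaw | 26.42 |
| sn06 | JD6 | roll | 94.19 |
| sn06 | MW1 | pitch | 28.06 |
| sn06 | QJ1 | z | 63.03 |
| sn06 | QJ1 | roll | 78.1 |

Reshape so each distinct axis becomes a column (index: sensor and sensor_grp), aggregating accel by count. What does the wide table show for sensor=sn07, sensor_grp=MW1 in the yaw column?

5

Rows with sensor=sn07, sensor_grp=MW1 and axis=yaw: accel values are 71.14, 21.53, 83, 58.1, 26.42.
5 rows match — count = 5.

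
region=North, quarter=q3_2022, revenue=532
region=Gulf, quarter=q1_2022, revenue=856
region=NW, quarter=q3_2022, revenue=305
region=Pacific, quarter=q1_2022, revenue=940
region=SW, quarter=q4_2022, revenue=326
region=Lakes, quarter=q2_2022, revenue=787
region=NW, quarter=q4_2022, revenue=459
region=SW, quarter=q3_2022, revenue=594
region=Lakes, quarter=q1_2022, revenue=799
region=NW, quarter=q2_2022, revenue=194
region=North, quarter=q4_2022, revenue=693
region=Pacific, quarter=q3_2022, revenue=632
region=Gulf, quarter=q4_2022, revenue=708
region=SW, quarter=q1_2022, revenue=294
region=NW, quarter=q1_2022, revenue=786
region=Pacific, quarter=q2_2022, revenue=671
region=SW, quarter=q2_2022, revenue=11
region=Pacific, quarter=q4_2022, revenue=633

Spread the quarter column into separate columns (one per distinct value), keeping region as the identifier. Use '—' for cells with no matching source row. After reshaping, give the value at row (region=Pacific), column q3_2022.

The long row with region=Pacific, quarter=q3_2022 has revenue=632.

632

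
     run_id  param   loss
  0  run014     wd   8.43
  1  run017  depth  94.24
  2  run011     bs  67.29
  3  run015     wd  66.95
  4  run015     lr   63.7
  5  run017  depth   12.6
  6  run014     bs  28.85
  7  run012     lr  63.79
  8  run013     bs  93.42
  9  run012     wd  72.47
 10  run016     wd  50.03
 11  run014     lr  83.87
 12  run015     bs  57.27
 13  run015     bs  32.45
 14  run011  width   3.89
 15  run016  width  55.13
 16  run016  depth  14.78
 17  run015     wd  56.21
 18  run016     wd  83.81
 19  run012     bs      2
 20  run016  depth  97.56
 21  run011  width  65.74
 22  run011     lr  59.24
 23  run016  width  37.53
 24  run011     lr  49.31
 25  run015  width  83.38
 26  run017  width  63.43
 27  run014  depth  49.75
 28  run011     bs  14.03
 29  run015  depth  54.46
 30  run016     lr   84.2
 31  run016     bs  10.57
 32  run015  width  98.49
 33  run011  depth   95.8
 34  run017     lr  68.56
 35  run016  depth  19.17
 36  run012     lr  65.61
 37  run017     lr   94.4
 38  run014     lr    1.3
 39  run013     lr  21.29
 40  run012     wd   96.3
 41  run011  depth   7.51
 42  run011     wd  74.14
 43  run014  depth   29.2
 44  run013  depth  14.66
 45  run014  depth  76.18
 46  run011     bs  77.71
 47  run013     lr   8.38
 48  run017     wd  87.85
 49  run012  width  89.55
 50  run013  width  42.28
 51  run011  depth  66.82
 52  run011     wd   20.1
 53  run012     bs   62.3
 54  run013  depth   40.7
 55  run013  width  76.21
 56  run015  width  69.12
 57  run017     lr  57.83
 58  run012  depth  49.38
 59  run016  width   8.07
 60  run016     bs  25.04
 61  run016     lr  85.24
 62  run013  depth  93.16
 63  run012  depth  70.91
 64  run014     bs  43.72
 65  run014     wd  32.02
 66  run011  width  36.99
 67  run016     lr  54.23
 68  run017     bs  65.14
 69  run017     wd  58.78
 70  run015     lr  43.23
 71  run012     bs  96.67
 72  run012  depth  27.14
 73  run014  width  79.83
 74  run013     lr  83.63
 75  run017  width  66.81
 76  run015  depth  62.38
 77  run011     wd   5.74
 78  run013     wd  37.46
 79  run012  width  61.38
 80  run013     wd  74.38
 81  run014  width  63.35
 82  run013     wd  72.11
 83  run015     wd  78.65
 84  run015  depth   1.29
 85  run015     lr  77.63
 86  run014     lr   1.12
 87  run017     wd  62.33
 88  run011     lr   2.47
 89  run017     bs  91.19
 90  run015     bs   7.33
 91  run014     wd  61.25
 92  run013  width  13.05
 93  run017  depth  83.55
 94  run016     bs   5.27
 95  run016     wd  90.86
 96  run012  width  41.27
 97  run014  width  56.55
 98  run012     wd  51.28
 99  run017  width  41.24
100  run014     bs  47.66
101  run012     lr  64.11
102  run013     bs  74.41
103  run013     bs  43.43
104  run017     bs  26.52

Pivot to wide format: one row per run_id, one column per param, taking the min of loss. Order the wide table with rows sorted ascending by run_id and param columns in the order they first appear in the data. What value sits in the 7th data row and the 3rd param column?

26.52

With rows sorted ascending by run_id, row 7 is run_id=run017. param columns in first-appearance order: wd, depth, bs, lr, width; column 3 is bs.
Long rows with run_id=run017, param=bs: min(65.14, 91.19, 26.52) = 26.52.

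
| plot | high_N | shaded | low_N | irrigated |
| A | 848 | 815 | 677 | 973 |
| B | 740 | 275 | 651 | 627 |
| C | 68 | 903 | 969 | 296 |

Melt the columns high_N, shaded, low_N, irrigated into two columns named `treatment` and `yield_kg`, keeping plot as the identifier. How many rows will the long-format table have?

3 plot values × 4 melted columns = 12 rows.

12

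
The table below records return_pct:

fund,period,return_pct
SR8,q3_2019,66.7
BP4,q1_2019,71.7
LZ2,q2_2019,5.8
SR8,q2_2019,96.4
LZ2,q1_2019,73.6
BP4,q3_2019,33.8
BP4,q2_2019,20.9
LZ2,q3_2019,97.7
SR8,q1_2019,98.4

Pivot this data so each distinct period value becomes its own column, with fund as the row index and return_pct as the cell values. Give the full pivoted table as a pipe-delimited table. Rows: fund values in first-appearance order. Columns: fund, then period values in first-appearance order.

| fund | q3_2019 | q1_2019 | q2_2019 |
| SR8 | 66.7 | 98.4 | 96.4 |
| BP4 | 33.8 | 71.7 | 20.9 |
| LZ2 | 97.7 | 73.6 | 5.8 |

Columns: fund plus the 3 distinct period values (q3_2019, q1_2019, q2_2019).
For example, row SR8 column q3_2019 takes return_pct=66.7 from the long row (SR8, q3_2019).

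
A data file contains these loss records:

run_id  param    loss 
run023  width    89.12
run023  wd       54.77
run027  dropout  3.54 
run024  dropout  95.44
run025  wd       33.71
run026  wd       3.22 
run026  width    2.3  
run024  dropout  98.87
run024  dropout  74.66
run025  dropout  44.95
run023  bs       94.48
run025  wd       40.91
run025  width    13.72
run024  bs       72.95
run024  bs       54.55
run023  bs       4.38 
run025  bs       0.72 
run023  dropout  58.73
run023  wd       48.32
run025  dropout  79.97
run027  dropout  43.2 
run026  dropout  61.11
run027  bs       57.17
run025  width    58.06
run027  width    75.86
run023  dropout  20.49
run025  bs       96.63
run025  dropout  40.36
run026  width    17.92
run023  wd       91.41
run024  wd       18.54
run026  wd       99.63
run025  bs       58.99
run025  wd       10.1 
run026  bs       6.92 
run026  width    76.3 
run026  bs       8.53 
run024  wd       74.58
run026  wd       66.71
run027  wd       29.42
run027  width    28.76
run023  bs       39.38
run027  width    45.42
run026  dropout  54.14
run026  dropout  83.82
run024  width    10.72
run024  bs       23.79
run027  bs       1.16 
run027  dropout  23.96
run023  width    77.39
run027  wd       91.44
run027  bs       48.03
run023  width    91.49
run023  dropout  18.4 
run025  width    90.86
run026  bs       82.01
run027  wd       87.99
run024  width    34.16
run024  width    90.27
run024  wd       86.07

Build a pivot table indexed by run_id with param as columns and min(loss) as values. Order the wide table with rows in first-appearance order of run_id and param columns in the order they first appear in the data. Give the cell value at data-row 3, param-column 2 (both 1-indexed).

18.54

With rows in first-appearance order of run_id, row 3 is run_id=run024. param columns in first-appearance order: width, wd, dropout, bs; column 2 is wd.
Long rows with run_id=run024, param=wd: min(18.54, 74.58, 86.07) = 18.54.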